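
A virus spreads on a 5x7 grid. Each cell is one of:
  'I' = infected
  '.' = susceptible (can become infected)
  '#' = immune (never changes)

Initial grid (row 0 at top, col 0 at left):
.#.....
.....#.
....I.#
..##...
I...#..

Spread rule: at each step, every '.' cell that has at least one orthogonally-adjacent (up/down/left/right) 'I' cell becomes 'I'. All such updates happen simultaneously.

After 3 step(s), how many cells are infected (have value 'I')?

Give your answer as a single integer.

Answer: 23

Derivation:
Step 0 (initial): 2 infected
Step 1: +6 new -> 8 infected
Step 2: +7 new -> 15 infected
Step 3: +8 new -> 23 infected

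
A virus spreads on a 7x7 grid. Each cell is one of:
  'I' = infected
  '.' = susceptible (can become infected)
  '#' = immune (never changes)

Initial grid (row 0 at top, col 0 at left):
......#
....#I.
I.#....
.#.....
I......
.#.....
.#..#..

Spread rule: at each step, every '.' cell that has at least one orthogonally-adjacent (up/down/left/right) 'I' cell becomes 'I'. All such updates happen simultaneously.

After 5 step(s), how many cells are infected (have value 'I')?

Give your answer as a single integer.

Step 0 (initial): 3 infected
Step 1: +8 new -> 11 infected
Step 2: +8 new -> 19 infected
Step 3: +10 new -> 29 infected
Step 4: +8 new -> 37 infected
Step 5: +4 new -> 41 infected

Answer: 41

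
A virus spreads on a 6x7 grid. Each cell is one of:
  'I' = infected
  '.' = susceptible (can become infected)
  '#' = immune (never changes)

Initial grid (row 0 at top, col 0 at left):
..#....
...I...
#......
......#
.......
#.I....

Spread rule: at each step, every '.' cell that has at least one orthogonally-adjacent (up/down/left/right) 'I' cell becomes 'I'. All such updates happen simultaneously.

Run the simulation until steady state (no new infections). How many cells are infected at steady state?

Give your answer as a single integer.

Step 0 (initial): 2 infected
Step 1: +7 new -> 9 infected
Step 2: +10 new -> 19 infected
Step 3: +11 new -> 30 infected
Step 4: +7 new -> 37 infected
Step 5: +1 new -> 38 infected
Step 6: +0 new -> 38 infected

Answer: 38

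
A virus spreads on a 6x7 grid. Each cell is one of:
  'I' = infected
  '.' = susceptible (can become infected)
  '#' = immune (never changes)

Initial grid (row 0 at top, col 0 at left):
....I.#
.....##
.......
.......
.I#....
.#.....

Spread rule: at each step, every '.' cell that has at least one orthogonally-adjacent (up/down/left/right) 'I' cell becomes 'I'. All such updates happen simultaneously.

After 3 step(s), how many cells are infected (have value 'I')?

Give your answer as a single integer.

Step 0 (initial): 2 infected
Step 1: +5 new -> 7 infected
Step 2: +7 new -> 14 infected
Step 3: +9 new -> 23 infected

Answer: 23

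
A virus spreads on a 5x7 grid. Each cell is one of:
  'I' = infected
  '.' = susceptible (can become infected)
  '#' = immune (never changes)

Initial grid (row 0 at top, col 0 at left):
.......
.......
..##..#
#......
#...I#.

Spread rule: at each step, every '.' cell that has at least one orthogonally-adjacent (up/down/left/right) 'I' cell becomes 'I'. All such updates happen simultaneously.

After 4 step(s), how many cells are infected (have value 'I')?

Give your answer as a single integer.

Step 0 (initial): 1 infected
Step 1: +2 new -> 3 infected
Step 2: +4 new -> 7 infected
Step 3: +5 new -> 12 infected
Step 4: +5 new -> 17 infected

Answer: 17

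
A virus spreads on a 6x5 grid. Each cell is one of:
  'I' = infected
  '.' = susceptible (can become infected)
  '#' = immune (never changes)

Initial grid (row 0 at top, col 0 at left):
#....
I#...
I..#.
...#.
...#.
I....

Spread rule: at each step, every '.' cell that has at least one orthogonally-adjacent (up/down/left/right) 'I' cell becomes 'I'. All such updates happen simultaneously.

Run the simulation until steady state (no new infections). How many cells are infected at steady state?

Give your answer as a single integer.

Answer: 25

Derivation:
Step 0 (initial): 3 infected
Step 1: +4 new -> 7 infected
Step 2: +4 new -> 11 infected
Step 3: +4 new -> 15 infected
Step 4: +3 new -> 18 infected
Step 5: +4 new -> 22 infected
Step 6: +3 new -> 25 infected
Step 7: +0 new -> 25 infected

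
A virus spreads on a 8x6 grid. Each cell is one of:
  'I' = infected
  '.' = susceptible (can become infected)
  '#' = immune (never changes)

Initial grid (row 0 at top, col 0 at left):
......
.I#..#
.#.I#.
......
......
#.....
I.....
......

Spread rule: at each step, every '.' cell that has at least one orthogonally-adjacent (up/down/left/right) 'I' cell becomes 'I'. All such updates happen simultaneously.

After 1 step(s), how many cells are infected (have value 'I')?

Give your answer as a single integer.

Step 0 (initial): 3 infected
Step 1: +7 new -> 10 infected

Answer: 10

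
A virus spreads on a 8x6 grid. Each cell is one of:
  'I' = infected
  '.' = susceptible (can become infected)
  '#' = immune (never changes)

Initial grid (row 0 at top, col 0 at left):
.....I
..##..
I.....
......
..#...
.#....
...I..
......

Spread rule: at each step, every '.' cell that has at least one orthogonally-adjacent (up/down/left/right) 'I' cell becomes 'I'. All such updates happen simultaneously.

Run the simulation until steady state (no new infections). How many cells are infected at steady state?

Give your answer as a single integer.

Step 0 (initial): 3 infected
Step 1: +9 new -> 12 infected
Step 2: +15 new -> 27 infected
Step 3: +14 new -> 41 infected
Step 4: +3 new -> 44 infected
Step 5: +0 new -> 44 infected

Answer: 44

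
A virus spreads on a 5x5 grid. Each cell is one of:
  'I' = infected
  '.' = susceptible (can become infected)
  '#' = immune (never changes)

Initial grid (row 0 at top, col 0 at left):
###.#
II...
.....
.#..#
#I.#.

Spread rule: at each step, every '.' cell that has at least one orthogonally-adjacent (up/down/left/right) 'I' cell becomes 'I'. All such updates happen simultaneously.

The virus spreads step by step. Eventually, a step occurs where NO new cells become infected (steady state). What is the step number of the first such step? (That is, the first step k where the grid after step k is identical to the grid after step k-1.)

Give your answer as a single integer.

Step 0 (initial): 3 infected
Step 1: +4 new -> 7 infected
Step 2: +4 new -> 11 infected
Step 3: +4 new -> 15 infected
Step 4: +1 new -> 16 infected
Step 5: +0 new -> 16 infected

Answer: 5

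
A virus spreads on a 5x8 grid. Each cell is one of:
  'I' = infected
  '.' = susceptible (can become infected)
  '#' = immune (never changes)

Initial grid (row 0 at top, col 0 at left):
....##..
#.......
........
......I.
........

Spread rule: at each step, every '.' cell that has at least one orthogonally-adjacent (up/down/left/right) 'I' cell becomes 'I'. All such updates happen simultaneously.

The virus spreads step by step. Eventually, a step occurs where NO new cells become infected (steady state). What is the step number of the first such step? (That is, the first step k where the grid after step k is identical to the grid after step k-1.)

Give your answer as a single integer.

Step 0 (initial): 1 infected
Step 1: +4 new -> 5 infected
Step 2: +6 new -> 11 infected
Step 3: +6 new -> 17 infected
Step 4: +5 new -> 22 infected
Step 5: +4 new -> 26 infected
Step 6: +5 new -> 31 infected
Step 7: +4 new -> 35 infected
Step 8: +1 new -> 36 infected
Step 9: +1 new -> 37 infected
Step 10: +0 new -> 37 infected

Answer: 10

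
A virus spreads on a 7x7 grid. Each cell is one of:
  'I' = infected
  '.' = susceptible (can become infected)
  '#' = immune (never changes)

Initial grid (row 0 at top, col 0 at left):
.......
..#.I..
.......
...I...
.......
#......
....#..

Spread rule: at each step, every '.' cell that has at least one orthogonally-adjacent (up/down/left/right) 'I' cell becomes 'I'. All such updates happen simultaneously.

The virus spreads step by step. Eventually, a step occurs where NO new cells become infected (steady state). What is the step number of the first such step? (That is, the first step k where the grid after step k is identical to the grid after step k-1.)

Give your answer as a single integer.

Answer: 7

Derivation:
Step 0 (initial): 2 infected
Step 1: +8 new -> 10 infected
Step 2: +10 new -> 20 infected
Step 3: +11 new -> 31 infected
Step 4: +8 new -> 39 infected
Step 5: +5 new -> 44 infected
Step 6: +2 new -> 46 infected
Step 7: +0 new -> 46 infected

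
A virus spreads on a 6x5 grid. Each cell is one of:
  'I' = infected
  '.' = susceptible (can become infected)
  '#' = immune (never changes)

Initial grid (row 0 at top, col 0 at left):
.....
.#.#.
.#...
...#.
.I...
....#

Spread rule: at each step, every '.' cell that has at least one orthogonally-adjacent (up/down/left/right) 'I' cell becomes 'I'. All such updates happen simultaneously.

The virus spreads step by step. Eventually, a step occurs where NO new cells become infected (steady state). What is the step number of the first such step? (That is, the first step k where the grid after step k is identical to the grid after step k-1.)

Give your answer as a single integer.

Step 0 (initial): 1 infected
Step 1: +4 new -> 5 infected
Step 2: +5 new -> 10 infected
Step 3: +4 new -> 14 infected
Step 4: +4 new -> 18 infected
Step 5: +3 new -> 21 infected
Step 6: +3 new -> 24 infected
Step 7: +1 new -> 25 infected
Step 8: +0 new -> 25 infected

Answer: 8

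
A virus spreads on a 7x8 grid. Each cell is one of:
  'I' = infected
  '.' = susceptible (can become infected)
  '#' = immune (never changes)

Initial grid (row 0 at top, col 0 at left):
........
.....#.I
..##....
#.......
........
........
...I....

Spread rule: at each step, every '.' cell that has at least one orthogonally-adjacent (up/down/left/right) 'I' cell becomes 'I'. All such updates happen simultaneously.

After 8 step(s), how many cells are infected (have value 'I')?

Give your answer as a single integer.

Step 0 (initial): 2 infected
Step 1: +6 new -> 8 infected
Step 2: +8 new -> 16 infected
Step 3: +11 new -> 27 infected
Step 4: +12 new -> 39 infected
Step 5: +4 new -> 43 infected
Step 6: +3 new -> 46 infected
Step 7: +4 new -> 50 infected
Step 8: +2 new -> 52 infected

Answer: 52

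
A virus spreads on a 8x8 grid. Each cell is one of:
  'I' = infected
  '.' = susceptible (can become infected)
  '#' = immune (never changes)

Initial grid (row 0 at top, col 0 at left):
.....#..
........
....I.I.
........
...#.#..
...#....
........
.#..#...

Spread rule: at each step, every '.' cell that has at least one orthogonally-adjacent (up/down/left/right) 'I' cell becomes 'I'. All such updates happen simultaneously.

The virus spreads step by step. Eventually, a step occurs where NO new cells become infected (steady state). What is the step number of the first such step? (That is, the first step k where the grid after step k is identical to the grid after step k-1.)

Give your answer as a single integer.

Step 0 (initial): 2 infected
Step 1: +7 new -> 9 infected
Step 2: +11 new -> 20 infected
Step 3: +8 new -> 28 infected
Step 4: +9 new -> 37 infected
Step 5: +9 new -> 46 infected
Step 6: +7 new -> 53 infected
Step 7: +3 new -> 56 infected
Step 8: +1 new -> 57 infected
Step 9: +1 new -> 58 infected
Step 10: +0 new -> 58 infected

Answer: 10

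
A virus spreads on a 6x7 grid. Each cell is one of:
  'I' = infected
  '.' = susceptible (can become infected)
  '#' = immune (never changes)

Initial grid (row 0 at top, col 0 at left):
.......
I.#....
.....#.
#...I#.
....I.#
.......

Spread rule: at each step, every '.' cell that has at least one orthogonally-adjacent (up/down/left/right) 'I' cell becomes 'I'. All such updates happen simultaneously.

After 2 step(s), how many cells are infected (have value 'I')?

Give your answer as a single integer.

Step 0 (initial): 3 infected
Step 1: +8 new -> 11 infected
Step 2: +8 new -> 19 infected

Answer: 19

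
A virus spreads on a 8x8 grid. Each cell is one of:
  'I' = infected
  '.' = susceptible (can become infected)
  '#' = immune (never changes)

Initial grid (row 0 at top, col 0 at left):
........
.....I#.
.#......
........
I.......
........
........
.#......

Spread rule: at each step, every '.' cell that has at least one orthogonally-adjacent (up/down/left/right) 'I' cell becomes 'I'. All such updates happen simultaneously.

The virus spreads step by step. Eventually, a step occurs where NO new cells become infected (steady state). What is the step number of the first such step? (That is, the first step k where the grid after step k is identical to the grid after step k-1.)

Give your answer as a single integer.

Answer: 9

Derivation:
Step 0 (initial): 2 infected
Step 1: +6 new -> 8 infected
Step 2: +11 new -> 19 infected
Step 3: +14 new -> 33 infected
Step 4: +12 new -> 45 infected
Step 5: +7 new -> 52 infected
Step 6: +5 new -> 57 infected
Step 7: +3 new -> 60 infected
Step 8: +1 new -> 61 infected
Step 9: +0 new -> 61 infected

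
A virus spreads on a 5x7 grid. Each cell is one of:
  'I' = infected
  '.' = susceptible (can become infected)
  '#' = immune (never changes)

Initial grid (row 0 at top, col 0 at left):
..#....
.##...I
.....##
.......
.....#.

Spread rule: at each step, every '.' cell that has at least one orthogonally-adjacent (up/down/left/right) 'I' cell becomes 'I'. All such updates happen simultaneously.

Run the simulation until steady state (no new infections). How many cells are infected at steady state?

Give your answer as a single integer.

Step 0 (initial): 1 infected
Step 1: +2 new -> 3 infected
Step 2: +2 new -> 5 infected
Step 3: +3 new -> 8 infected
Step 4: +3 new -> 11 infected
Step 5: +4 new -> 15 infected
Step 6: +4 new -> 19 infected
Step 7: +4 new -> 23 infected
Step 8: +3 new -> 26 infected
Step 9: +2 new -> 28 infected
Step 10: +1 new -> 29 infected
Step 11: +0 new -> 29 infected

Answer: 29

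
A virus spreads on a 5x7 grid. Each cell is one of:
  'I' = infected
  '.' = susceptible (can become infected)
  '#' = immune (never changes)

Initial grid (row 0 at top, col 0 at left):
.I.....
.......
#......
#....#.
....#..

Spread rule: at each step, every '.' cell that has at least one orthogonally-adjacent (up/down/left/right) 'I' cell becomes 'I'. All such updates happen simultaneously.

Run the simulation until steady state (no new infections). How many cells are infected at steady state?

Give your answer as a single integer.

Step 0 (initial): 1 infected
Step 1: +3 new -> 4 infected
Step 2: +4 new -> 8 infected
Step 3: +4 new -> 12 infected
Step 4: +5 new -> 17 infected
Step 5: +6 new -> 23 infected
Step 6: +4 new -> 27 infected
Step 7: +1 new -> 28 infected
Step 8: +1 new -> 29 infected
Step 9: +1 new -> 30 infected
Step 10: +1 new -> 31 infected
Step 11: +0 new -> 31 infected

Answer: 31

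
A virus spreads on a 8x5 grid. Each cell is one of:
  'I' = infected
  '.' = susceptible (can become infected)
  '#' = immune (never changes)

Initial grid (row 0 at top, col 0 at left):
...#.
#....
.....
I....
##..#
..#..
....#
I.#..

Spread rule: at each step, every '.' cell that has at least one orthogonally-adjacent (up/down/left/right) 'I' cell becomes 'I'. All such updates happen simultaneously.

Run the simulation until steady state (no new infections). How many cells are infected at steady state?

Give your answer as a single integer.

Answer: 32

Derivation:
Step 0 (initial): 2 infected
Step 1: +4 new -> 6 infected
Step 2: +4 new -> 10 infected
Step 3: +6 new -> 16 infected
Step 4: +6 new -> 22 infected
Step 5: +6 new -> 28 infected
Step 6: +3 new -> 31 infected
Step 7: +1 new -> 32 infected
Step 8: +0 new -> 32 infected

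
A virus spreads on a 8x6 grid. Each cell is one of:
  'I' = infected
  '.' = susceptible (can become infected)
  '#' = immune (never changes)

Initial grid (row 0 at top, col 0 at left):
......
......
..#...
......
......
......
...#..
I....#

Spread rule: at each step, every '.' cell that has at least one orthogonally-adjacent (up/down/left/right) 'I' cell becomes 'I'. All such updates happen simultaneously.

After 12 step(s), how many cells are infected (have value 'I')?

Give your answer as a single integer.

Step 0 (initial): 1 infected
Step 1: +2 new -> 3 infected
Step 2: +3 new -> 6 infected
Step 3: +4 new -> 10 infected
Step 4: +4 new -> 14 infected
Step 5: +5 new -> 19 infected
Step 6: +6 new -> 25 infected
Step 7: +5 new -> 30 infected
Step 8: +5 new -> 35 infected
Step 9: +4 new -> 39 infected
Step 10: +3 new -> 42 infected
Step 11: +2 new -> 44 infected
Step 12: +1 new -> 45 infected

Answer: 45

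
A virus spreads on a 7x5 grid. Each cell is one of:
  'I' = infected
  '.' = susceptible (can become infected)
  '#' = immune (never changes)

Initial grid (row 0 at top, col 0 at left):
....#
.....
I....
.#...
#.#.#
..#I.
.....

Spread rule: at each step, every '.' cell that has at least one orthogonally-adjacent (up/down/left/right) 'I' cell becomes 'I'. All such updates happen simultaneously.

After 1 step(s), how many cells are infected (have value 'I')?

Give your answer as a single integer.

Step 0 (initial): 2 infected
Step 1: +6 new -> 8 infected

Answer: 8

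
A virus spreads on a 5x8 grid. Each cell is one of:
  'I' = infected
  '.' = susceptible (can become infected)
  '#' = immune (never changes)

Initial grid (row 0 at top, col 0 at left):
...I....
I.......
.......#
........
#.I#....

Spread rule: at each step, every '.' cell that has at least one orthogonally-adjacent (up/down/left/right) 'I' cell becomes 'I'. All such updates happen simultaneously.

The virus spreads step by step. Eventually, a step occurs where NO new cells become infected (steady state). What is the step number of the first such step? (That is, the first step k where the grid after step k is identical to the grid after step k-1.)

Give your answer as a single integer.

Answer: 8

Derivation:
Step 0 (initial): 3 infected
Step 1: +8 new -> 11 infected
Step 2: +10 new -> 21 infected
Step 3: +4 new -> 25 infected
Step 4: +5 new -> 30 infected
Step 5: +4 new -> 34 infected
Step 6: +2 new -> 36 infected
Step 7: +1 new -> 37 infected
Step 8: +0 new -> 37 infected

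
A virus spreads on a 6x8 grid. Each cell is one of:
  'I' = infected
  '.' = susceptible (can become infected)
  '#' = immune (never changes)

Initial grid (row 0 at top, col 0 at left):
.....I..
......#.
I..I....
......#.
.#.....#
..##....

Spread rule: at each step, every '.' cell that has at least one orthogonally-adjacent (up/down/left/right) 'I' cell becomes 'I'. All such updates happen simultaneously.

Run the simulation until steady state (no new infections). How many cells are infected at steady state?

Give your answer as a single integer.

Answer: 42

Derivation:
Step 0 (initial): 3 infected
Step 1: +10 new -> 13 infected
Step 2: +12 new -> 25 infected
Step 3: +8 new -> 33 infected
Step 4: +4 new -> 37 infected
Step 5: +3 new -> 40 infected
Step 6: +1 new -> 41 infected
Step 7: +1 new -> 42 infected
Step 8: +0 new -> 42 infected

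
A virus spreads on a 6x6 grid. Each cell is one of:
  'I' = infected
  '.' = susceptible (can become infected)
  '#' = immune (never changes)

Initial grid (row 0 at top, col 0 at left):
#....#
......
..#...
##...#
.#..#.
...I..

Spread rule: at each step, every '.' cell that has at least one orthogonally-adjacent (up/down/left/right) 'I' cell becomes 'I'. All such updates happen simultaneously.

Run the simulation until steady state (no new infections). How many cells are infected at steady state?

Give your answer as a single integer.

Step 0 (initial): 1 infected
Step 1: +3 new -> 4 infected
Step 2: +4 new -> 8 infected
Step 3: +5 new -> 13 infected
Step 4: +3 new -> 16 infected
Step 5: +4 new -> 20 infected
Step 6: +4 new -> 24 infected
Step 7: +3 new -> 27 infected
Step 8: +1 new -> 28 infected
Step 9: +0 new -> 28 infected

Answer: 28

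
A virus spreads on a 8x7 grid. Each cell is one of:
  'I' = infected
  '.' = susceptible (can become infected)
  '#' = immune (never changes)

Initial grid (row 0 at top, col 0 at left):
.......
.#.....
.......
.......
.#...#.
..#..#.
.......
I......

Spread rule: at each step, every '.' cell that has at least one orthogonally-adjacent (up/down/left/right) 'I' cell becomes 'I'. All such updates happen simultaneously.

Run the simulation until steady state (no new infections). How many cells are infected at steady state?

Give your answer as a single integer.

Step 0 (initial): 1 infected
Step 1: +2 new -> 3 infected
Step 2: +3 new -> 6 infected
Step 3: +4 new -> 10 infected
Step 4: +3 new -> 13 infected
Step 5: +5 new -> 18 infected
Step 6: +7 new -> 25 infected
Step 7: +6 new -> 31 infected
Step 8: +5 new -> 36 infected
Step 9: +5 new -> 41 infected
Step 10: +4 new -> 45 infected
Step 11: +3 new -> 48 infected
Step 12: +2 new -> 50 infected
Step 13: +1 new -> 51 infected
Step 14: +0 new -> 51 infected

Answer: 51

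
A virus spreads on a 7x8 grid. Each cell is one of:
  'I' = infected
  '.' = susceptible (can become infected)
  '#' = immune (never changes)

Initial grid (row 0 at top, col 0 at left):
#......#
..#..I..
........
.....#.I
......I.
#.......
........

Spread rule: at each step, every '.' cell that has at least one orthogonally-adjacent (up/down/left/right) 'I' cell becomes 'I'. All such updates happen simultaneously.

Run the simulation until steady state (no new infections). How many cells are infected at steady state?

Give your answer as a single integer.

Answer: 51

Derivation:
Step 0 (initial): 3 infected
Step 1: +9 new -> 12 infected
Step 2: +10 new -> 22 infected
Step 3: +7 new -> 29 infected
Step 4: +6 new -> 35 infected
Step 5: +6 new -> 41 infected
Step 6: +6 new -> 47 infected
Step 7: +3 new -> 50 infected
Step 8: +1 new -> 51 infected
Step 9: +0 new -> 51 infected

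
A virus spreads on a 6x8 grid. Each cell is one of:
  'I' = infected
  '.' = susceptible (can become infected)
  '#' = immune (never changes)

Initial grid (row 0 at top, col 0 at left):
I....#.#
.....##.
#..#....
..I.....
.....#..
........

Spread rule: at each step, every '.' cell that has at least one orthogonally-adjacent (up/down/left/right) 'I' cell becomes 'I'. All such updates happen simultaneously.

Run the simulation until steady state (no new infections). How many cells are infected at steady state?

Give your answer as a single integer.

Answer: 40

Derivation:
Step 0 (initial): 2 infected
Step 1: +6 new -> 8 infected
Step 2: +9 new -> 17 infected
Step 3: +8 new -> 25 infected
Step 4: +6 new -> 31 infected
Step 5: +4 new -> 35 infected
Step 6: +3 new -> 38 infected
Step 7: +2 new -> 40 infected
Step 8: +0 new -> 40 infected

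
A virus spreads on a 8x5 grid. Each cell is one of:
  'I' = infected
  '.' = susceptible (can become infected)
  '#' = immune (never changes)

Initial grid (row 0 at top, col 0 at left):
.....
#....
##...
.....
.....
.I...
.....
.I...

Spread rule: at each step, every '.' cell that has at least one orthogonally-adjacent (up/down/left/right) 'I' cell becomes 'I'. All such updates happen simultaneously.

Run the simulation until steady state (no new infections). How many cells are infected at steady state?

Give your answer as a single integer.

Step 0 (initial): 2 infected
Step 1: +6 new -> 8 infected
Step 2: +7 new -> 15 infected
Step 3: +6 new -> 21 infected
Step 4: +4 new -> 25 infected
Step 5: +3 new -> 28 infected
Step 6: +4 new -> 32 infected
Step 7: +3 new -> 35 infected
Step 8: +2 new -> 37 infected
Step 9: +0 new -> 37 infected

Answer: 37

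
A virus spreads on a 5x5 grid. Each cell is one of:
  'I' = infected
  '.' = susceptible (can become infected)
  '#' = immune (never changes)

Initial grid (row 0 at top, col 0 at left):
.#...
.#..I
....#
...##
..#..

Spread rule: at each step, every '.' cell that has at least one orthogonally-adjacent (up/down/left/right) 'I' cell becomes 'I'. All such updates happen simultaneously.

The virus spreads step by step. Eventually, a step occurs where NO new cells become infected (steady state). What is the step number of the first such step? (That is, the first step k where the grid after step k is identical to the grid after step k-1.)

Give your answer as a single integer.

Answer: 8

Derivation:
Step 0 (initial): 1 infected
Step 1: +2 new -> 3 infected
Step 2: +3 new -> 6 infected
Step 3: +2 new -> 8 infected
Step 4: +2 new -> 10 infected
Step 5: +2 new -> 12 infected
Step 6: +3 new -> 15 infected
Step 7: +2 new -> 17 infected
Step 8: +0 new -> 17 infected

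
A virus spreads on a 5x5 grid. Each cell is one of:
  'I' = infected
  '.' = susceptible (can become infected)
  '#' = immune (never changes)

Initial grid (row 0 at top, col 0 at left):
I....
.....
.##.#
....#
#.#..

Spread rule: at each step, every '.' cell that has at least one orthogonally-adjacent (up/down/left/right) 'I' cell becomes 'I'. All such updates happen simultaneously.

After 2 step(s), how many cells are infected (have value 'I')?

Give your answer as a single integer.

Answer: 6

Derivation:
Step 0 (initial): 1 infected
Step 1: +2 new -> 3 infected
Step 2: +3 new -> 6 infected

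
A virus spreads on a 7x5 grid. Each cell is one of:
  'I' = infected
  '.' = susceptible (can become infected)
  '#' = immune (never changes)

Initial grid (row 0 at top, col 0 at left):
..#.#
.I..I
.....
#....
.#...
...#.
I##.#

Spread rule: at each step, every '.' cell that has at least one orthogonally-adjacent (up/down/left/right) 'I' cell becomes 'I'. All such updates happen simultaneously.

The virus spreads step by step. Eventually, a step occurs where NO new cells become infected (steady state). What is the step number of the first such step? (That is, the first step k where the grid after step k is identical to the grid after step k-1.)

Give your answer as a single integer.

Step 0 (initial): 3 infected
Step 1: +7 new -> 10 infected
Step 2: +9 new -> 19 infected
Step 3: +4 new -> 23 infected
Step 4: +3 new -> 26 infected
Step 5: +0 new -> 26 infected

Answer: 5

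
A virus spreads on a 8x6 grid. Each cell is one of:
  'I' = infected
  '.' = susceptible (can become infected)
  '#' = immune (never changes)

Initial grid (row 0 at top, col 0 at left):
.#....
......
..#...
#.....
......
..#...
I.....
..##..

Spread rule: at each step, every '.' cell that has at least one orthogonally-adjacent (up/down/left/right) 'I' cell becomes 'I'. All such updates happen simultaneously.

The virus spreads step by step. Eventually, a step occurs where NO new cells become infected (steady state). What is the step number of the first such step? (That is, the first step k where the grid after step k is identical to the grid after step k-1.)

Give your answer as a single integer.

Step 0 (initial): 1 infected
Step 1: +3 new -> 4 infected
Step 2: +4 new -> 8 infected
Step 3: +2 new -> 10 infected
Step 4: +4 new -> 14 infected
Step 5: +6 new -> 20 infected
Step 6: +6 new -> 26 infected
Step 7: +5 new -> 31 infected
Step 8: +5 new -> 36 infected
Step 9: +3 new -> 39 infected
Step 10: +2 new -> 41 infected
Step 11: +1 new -> 42 infected
Step 12: +0 new -> 42 infected

Answer: 12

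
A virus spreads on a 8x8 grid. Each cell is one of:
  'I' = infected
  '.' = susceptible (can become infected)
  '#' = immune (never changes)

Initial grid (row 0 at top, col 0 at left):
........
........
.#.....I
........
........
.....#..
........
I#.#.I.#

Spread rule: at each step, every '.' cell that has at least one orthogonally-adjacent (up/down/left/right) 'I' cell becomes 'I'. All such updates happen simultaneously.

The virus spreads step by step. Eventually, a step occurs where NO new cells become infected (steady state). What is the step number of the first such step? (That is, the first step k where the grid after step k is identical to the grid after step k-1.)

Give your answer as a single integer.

Step 0 (initial): 3 infected
Step 1: +7 new -> 10 infected
Step 2: +9 new -> 19 infected
Step 3: +13 new -> 32 infected
Step 4: +11 new -> 43 infected
Step 5: +8 new -> 51 infected
Step 6: +4 new -> 55 infected
Step 7: +3 new -> 58 infected
Step 8: +1 new -> 59 infected
Step 9: +0 new -> 59 infected

Answer: 9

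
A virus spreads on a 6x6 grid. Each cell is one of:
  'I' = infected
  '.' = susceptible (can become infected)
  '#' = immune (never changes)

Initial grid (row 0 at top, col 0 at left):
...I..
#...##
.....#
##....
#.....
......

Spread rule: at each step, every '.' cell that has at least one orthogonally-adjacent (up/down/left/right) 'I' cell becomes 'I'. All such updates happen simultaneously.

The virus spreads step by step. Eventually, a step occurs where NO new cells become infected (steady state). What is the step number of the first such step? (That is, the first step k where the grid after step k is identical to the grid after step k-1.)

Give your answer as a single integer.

Step 0 (initial): 1 infected
Step 1: +3 new -> 4 infected
Step 2: +4 new -> 8 infected
Step 3: +5 new -> 13 infected
Step 4: +4 new -> 17 infected
Step 5: +5 new -> 22 infected
Step 6: +4 new -> 26 infected
Step 7: +2 new -> 28 infected
Step 8: +1 new -> 29 infected
Step 9: +0 new -> 29 infected

Answer: 9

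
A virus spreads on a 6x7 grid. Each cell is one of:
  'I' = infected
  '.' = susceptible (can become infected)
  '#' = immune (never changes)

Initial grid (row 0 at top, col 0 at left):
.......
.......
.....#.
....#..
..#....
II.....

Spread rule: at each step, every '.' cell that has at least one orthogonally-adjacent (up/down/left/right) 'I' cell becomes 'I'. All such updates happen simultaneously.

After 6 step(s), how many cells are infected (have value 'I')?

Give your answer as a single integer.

Answer: 30

Derivation:
Step 0 (initial): 2 infected
Step 1: +3 new -> 5 infected
Step 2: +3 new -> 8 infected
Step 3: +5 new -> 13 infected
Step 4: +6 new -> 19 infected
Step 5: +6 new -> 25 infected
Step 6: +5 new -> 30 infected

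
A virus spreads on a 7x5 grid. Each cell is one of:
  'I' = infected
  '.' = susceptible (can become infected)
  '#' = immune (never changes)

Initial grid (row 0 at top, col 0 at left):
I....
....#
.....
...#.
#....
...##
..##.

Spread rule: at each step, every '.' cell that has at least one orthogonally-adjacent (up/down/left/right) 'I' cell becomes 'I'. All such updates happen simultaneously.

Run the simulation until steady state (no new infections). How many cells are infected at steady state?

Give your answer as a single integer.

Step 0 (initial): 1 infected
Step 1: +2 new -> 3 infected
Step 2: +3 new -> 6 infected
Step 3: +4 new -> 10 infected
Step 4: +4 new -> 14 infected
Step 5: +3 new -> 17 infected
Step 6: +3 new -> 20 infected
Step 7: +5 new -> 25 infected
Step 8: +2 new -> 27 infected
Step 9: +0 new -> 27 infected

Answer: 27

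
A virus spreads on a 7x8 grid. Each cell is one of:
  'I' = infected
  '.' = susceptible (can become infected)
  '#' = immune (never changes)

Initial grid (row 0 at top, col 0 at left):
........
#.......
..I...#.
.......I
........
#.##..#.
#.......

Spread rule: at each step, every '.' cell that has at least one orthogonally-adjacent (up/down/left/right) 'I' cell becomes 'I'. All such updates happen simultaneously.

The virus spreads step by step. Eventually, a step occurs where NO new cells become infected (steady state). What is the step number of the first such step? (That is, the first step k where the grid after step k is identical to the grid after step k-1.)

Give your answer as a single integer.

Answer: 8

Derivation:
Step 0 (initial): 2 infected
Step 1: +7 new -> 9 infected
Step 2: +12 new -> 21 infected
Step 3: +12 new -> 33 infected
Step 4: +9 new -> 42 infected
Step 5: +4 new -> 46 infected
Step 6: +2 new -> 48 infected
Step 7: +1 new -> 49 infected
Step 8: +0 new -> 49 infected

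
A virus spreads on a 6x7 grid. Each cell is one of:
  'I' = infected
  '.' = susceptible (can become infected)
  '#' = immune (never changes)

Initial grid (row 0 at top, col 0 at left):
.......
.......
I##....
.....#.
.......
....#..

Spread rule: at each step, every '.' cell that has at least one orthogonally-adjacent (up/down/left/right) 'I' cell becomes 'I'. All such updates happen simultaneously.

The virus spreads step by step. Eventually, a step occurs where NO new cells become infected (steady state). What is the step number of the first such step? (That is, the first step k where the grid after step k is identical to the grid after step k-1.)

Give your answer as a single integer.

Step 0 (initial): 1 infected
Step 1: +2 new -> 3 infected
Step 2: +4 new -> 7 infected
Step 3: +5 new -> 12 infected
Step 4: +5 new -> 17 infected
Step 5: +6 new -> 23 infected
Step 6: +5 new -> 28 infected
Step 7: +4 new -> 32 infected
Step 8: +4 new -> 36 infected
Step 9: +2 new -> 38 infected
Step 10: +0 new -> 38 infected

Answer: 10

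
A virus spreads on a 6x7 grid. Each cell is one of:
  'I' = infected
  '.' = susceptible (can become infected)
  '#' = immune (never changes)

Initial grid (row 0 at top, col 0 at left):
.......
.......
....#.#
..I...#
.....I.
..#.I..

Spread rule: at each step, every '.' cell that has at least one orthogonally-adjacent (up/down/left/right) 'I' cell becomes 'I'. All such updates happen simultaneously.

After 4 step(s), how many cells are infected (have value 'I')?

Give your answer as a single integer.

Answer: 35

Derivation:
Step 0 (initial): 3 infected
Step 1: +9 new -> 12 infected
Step 2: +9 new -> 21 infected
Step 3: +7 new -> 28 infected
Step 4: +7 new -> 35 infected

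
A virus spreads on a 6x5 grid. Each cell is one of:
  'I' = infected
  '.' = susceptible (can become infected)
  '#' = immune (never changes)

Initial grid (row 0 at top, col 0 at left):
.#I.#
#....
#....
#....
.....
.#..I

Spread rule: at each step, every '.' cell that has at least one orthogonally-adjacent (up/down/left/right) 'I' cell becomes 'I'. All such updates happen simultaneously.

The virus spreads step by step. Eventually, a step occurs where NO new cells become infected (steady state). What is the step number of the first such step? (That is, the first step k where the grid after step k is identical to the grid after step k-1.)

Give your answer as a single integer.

Step 0 (initial): 2 infected
Step 1: +4 new -> 6 infected
Step 2: +6 new -> 12 infected
Step 3: +7 new -> 19 infected
Step 4: +2 new -> 21 infected
Step 5: +1 new -> 22 infected
Step 6: +1 new -> 23 infected
Step 7: +0 new -> 23 infected

Answer: 7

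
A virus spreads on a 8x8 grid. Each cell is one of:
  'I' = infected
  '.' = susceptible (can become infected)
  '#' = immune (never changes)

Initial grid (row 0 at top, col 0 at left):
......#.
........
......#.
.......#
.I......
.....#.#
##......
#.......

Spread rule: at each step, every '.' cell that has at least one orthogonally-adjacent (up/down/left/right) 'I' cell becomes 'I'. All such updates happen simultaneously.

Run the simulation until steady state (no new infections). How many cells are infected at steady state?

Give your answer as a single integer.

Step 0 (initial): 1 infected
Step 1: +4 new -> 5 infected
Step 2: +6 new -> 11 infected
Step 3: +7 new -> 18 infected
Step 4: +9 new -> 27 infected
Step 5: +9 new -> 36 infected
Step 6: +8 new -> 44 infected
Step 7: +4 new -> 48 infected
Step 8: +4 new -> 52 infected
Step 9: +2 new -> 54 infected
Step 10: +2 new -> 56 infected
Step 11: +0 new -> 56 infected

Answer: 56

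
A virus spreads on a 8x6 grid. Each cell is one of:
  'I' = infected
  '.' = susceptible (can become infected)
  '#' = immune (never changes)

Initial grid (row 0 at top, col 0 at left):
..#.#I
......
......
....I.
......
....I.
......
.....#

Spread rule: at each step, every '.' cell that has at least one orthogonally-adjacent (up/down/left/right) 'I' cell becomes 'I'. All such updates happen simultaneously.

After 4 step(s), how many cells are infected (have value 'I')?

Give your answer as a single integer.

Step 0 (initial): 3 infected
Step 1: +8 new -> 11 infected
Step 2: +10 new -> 21 infected
Step 3: +7 new -> 28 infected
Step 4: +8 new -> 36 infected

Answer: 36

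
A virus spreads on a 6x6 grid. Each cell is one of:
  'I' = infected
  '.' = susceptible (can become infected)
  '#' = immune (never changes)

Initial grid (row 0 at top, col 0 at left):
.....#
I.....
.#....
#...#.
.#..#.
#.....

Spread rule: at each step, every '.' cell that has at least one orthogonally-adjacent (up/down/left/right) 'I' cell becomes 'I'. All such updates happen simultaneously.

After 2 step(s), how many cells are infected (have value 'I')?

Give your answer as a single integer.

Answer: 6

Derivation:
Step 0 (initial): 1 infected
Step 1: +3 new -> 4 infected
Step 2: +2 new -> 6 infected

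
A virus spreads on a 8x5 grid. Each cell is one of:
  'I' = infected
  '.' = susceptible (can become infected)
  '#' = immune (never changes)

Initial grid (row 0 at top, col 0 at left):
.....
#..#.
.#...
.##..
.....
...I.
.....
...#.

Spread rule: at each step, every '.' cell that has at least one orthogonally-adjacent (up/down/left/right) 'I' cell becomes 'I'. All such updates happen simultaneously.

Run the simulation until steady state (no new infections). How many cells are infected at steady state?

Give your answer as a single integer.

Answer: 34

Derivation:
Step 0 (initial): 1 infected
Step 1: +4 new -> 5 infected
Step 2: +6 new -> 11 infected
Step 3: +7 new -> 18 infected
Step 4: +5 new -> 23 infected
Step 5: +4 new -> 27 infected
Step 6: +4 new -> 31 infected
Step 7: +2 new -> 33 infected
Step 8: +1 new -> 34 infected
Step 9: +0 new -> 34 infected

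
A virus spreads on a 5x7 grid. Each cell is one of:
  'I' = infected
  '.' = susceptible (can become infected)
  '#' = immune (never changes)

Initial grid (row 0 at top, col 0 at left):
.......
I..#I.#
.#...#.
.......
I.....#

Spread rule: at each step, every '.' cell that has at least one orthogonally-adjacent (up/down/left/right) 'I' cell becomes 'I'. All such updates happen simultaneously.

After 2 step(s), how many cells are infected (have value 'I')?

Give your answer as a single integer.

Answer: 19

Derivation:
Step 0 (initial): 3 infected
Step 1: +8 new -> 11 infected
Step 2: +8 new -> 19 infected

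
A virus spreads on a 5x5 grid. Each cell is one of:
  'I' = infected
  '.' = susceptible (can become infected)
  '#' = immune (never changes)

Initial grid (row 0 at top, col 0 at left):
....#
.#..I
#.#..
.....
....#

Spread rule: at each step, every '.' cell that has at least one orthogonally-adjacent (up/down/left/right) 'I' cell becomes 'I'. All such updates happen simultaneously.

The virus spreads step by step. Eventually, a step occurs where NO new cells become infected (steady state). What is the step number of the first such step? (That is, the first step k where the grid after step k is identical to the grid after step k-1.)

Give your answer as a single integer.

Step 0 (initial): 1 infected
Step 1: +2 new -> 3 infected
Step 2: +4 new -> 7 infected
Step 3: +2 new -> 9 infected
Step 4: +3 new -> 12 infected
Step 5: +3 new -> 15 infected
Step 6: +4 new -> 19 infected
Step 7: +1 new -> 20 infected
Step 8: +0 new -> 20 infected

Answer: 8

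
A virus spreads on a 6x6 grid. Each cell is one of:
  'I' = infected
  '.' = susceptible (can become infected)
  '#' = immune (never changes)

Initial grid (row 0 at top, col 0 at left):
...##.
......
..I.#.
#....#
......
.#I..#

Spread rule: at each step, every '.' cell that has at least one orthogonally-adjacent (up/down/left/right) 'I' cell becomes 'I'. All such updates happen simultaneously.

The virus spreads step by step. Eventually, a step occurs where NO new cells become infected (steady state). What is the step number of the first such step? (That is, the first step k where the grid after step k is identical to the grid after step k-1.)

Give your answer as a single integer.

Step 0 (initial): 2 infected
Step 1: +6 new -> 8 infected
Step 2: +9 new -> 17 infected
Step 3: +6 new -> 23 infected
Step 4: +4 new -> 27 infected
Step 5: +2 new -> 29 infected
Step 6: +0 new -> 29 infected

Answer: 6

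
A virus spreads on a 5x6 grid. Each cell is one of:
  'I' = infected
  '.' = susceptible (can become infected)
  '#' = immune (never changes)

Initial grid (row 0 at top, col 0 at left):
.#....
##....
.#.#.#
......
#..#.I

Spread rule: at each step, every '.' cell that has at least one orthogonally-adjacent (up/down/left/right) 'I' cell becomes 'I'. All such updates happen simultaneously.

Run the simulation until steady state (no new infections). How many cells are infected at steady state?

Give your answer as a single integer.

Answer: 21

Derivation:
Step 0 (initial): 1 infected
Step 1: +2 new -> 3 infected
Step 2: +1 new -> 4 infected
Step 3: +2 new -> 6 infected
Step 4: +2 new -> 8 infected
Step 5: +6 new -> 14 infected
Step 6: +5 new -> 19 infected
Step 7: +2 new -> 21 infected
Step 8: +0 new -> 21 infected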